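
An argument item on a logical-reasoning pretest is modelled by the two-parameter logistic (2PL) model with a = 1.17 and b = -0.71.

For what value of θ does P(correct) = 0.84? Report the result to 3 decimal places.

0.707

P(θ) = 1 / (1 + exp(−a(θ − b)))
logit = ln(0.8400/0.1600) = 1.6582
θ = b + logit/(a) = -0.71 + 1.6582/1.1700 = 0.7073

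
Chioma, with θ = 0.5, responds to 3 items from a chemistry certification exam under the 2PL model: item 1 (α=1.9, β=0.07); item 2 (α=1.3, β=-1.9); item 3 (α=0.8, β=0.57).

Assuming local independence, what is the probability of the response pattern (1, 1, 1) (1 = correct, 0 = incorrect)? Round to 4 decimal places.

P(θ) = 1 / (1 + exp(−α(θ − β)))
P_1 = 1/(1+e^{-0.8170}) = 0.6936
P_2 = 1/(1+e^{-3.1200}) = 0.9577
P_3 = 1/(1+e^{0.0560}) = 0.4860
L = P_1 × P_2 × P_3 = 0.6936 × 0.9577 × 0.4860 = 0.32284

0.3228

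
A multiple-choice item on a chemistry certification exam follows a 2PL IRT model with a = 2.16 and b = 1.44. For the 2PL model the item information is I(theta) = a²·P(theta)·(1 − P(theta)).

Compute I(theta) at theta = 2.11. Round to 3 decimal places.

P = 1/(1+e^{-1.4472}) = 0.8096
P(1−P) = 0.8096 × 0.1904 = 0.1542
I = a² × P(1−P) = 2.16² × 0.1542 = 0.71929

0.719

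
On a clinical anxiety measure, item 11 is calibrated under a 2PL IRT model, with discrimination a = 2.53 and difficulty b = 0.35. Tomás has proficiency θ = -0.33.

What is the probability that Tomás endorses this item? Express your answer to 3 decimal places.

0.152

P(θ) = 1 / (1 + exp(−a(θ − b)))
Exponent: 2.53 × (-0.33 − 0.35) = -1.7204
1/(1 + e^{1.7204}) = 0.1518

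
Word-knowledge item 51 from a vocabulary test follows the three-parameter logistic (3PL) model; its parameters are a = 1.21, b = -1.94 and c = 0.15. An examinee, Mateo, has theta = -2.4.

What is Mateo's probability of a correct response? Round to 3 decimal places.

P(theta) = c + (1 − c) · 1 / (1 + exp(−a(theta − b)))
Exponent: 1.21 × (-2.4 − (-1.94)) = -0.5566
1/(1 + e^{0.5566}) = 0.3643
P = 0.15 + 0.85 × 0.3643 = 0.4597

0.460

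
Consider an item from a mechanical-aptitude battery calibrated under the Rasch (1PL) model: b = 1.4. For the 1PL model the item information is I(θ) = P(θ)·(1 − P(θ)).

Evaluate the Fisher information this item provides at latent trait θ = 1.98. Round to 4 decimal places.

0.2301

P = 1/(1+e^{-0.5800}) = 0.6411
P(1−P) = 0.6411 × 0.3589 = 0.2301
I = P(1−P) = 0.23010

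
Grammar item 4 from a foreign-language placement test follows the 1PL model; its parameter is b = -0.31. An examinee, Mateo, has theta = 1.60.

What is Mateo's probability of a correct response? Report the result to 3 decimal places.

0.871

P(theta) = 1 / (1 + exp(−(theta − b)))
Exponent: (1.60 − (-0.31)) = 1.9100
1/(1 + e^{-1.9100}) = 0.8710
P = 0.8710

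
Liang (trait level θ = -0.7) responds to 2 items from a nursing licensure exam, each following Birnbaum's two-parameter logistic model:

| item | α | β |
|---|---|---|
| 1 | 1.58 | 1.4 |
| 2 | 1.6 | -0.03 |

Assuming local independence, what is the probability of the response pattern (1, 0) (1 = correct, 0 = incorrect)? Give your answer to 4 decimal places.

0.0260

P(θ) = 1 / (1 + exp(−α(θ − β)))
P_1 = 1/(1+e^{3.3180}) = 0.0350
P_2 = 1/(1+e^{1.0720}) = 0.2550
L = P_1 × (1−P_2) = 0.0350 × 0.7450 = 0.02604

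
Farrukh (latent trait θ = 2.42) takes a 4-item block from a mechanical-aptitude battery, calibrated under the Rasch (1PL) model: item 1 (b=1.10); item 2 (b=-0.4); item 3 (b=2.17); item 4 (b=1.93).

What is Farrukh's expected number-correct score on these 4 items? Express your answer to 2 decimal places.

2.92

P(θ) = 1 / (1 + exp(−(θ − b)))
P_1 = 1/(1+e^{-1.3200}) = 0.7892
P_2 = 1/(1+e^{-2.8200}) = 0.9437
P_3 = 1/(1+e^{-0.2500}) = 0.5622
P_4 = 1/(1+e^{-0.4900}) = 0.6201
E[score] = 0.7892 + 0.9437 + 0.5622 + 0.6201 = 2.9152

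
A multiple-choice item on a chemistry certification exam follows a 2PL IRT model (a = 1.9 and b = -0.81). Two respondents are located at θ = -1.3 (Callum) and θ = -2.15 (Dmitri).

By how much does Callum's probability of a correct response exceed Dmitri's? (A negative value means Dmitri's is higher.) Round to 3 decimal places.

0.210

P(θ) = 1 / (1 + exp(−a(θ − b)))
P(Callum) = 0.2827  [exponent -0.9310]
P(Dmitri) = 0.0727  [exponent -2.5460]
Difference = 0.2827 − 0.0727 = 0.2100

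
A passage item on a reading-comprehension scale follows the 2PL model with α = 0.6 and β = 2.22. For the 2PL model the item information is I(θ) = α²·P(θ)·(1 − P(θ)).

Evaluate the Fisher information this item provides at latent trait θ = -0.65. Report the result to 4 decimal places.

P = 1/(1+e^{1.7220}) = 0.1516
P(1−P) = 0.1516 × 0.8484 = 0.1286
I = α² × P(1−P) = 0.6² × 0.1286 = 0.04631

0.0463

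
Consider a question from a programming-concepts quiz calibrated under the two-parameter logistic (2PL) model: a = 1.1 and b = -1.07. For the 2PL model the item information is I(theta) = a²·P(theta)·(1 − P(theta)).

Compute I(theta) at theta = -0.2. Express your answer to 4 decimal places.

P = 1/(1+e^{-0.9570}) = 0.7225
P(1−P) = 0.7225 × 0.2775 = 0.2005
I = a² × P(1−P) = 1.1² × 0.2005 = 0.24259

0.2426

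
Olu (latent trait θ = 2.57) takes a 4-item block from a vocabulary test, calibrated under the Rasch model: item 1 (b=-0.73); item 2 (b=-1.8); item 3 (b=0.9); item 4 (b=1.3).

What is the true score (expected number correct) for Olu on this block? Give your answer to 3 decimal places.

P(θ) = 1 / (1 + exp(−(θ − b)))
P_1 = 1/(1+e^{-3.3000}) = 0.9644
P_2 = 1/(1+e^{-4.3700}) = 0.9875
P_3 = 1/(1+e^{-1.6700}) = 0.8416
P_4 = 1/(1+e^{-1.2700}) = 0.7807
E[score] = 0.9644 + 0.9875 + 0.8416 + 0.7807 = 3.5743

3.574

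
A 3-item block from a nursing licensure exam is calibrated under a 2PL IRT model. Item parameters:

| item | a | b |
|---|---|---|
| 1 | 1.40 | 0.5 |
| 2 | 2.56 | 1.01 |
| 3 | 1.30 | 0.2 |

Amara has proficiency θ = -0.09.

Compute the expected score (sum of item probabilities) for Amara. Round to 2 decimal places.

P(θ) = 1 / (1 + exp(−a(θ − b)))
P_1 = 1/(1+e^{0.8260}) = 0.3045
P_2 = 1/(1+e^{2.8160}) = 0.0565
P_3 = 1/(1+e^{0.3770}) = 0.4069
E[score] = 0.3045 + 0.0565 + 0.4069 = 0.7678

0.77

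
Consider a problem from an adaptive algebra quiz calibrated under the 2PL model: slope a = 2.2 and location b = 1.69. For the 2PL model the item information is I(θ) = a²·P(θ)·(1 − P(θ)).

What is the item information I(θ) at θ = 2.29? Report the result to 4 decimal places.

0.8052

P = 1/(1+e^{-1.3200}) = 0.7892
P(1−P) = 0.7892 × 0.2108 = 0.1664
I = a² × P(1−P) = 2.2² × 0.1664 = 0.80525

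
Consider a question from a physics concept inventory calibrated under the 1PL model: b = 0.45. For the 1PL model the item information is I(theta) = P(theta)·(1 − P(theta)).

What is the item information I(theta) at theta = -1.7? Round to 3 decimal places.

P = 1/(1+e^{2.1500}) = 0.1043
P(1−P) = 0.1043 × 0.8957 = 0.0934
I = P(1−P) = 0.09345

0.093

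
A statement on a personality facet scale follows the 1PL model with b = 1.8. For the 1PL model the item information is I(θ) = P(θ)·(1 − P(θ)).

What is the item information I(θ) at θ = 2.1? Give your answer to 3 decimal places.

0.244

P = 1/(1+e^{-0.3000}) = 0.5744
P(1−P) = 0.5744 × 0.4256 = 0.2445
I = P(1−P) = 0.24446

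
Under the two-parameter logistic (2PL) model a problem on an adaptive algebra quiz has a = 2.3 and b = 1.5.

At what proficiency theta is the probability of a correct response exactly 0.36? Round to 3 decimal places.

1.250

P(theta) = 1 / (1 + exp(−a(theta − b)))
logit = ln(0.3600/0.6400) = -0.5754
theta = b + logit/(a) = 1.5 + (-0.5754)/2.3000 = 1.2498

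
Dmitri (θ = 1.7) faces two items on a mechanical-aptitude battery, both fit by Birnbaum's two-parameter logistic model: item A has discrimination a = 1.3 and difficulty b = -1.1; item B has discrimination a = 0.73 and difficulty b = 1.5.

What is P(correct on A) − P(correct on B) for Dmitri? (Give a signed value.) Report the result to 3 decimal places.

P(θ) = 1 / (1 + exp(−a(θ − b)))
P_A = 0.9744
P_B = 0.5364
P_A − P_B = 0.4380

0.438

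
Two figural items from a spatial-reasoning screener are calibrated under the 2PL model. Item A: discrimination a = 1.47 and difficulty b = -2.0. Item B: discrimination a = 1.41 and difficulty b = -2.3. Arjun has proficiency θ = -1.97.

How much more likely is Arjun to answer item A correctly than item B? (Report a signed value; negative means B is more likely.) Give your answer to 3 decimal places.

P(θ) = 1 / (1 + exp(−a(θ − b)))
P_A = 0.5110
P_B = 0.6143
P_A − P_B = -0.1032

-0.103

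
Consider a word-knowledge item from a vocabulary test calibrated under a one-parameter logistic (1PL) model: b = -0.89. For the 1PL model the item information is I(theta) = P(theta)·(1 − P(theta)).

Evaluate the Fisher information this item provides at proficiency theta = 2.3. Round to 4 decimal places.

0.0380

P = 1/(1+e^{-3.1900}) = 0.9605
P(1−P) = 0.9605 × 0.0395 = 0.0380
I = P(1−P) = 0.03798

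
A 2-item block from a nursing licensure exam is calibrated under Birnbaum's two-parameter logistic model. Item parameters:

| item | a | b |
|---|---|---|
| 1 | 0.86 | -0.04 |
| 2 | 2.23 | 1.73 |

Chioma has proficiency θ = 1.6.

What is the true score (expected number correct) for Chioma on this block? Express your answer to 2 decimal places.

1.23

P(θ) = 1 / (1 + exp(−a(θ − b)))
P_1 = 1/(1+e^{-1.4104}) = 0.8038
P_2 = 1/(1+e^{0.2899}) = 0.4280
E[score] = 0.8038 + 0.4280 = 1.2319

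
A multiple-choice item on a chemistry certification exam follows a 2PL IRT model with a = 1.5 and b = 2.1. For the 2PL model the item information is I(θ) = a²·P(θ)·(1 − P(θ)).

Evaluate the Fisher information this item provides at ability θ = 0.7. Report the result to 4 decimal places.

0.2187

P = 1/(1+e^{2.1000}) = 0.1091
P(1−P) = 0.1091 × 0.8909 = 0.0972
I = a² × P(1−P) = 1.5² × 0.0972 = 0.21869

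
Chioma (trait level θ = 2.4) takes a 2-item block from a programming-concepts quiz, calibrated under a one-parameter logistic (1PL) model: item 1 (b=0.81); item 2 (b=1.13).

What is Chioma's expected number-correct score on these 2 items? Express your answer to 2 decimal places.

P(θ) = 1 / (1 + exp(−(θ − b)))
P_1 = 1/(1+e^{-1.5900}) = 0.8306
P_2 = 1/(1+e^{-1.2700}) = 0.7807
E[score] = 0.8306 + 0.7807 = 1.6114

1.61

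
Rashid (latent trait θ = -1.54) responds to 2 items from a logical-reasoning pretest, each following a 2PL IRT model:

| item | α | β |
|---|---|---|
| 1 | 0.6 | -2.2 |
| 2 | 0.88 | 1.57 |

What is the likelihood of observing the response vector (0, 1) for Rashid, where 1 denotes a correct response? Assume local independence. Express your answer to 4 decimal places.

0.0245

P(θ) = 1 / (1 + exp(−α(θ − β)))
P_1 = 1/(1+e^{-0.3960}) = 0.5977
P_2 = 1/(1+e^{2.7368}) = 0.0608
L = (1−P_1) × P_2 = 0.4023 × 0.0608 = 0.02447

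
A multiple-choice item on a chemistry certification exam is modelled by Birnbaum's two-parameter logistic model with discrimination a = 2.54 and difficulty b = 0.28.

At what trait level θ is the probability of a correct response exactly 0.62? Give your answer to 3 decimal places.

P(θ) = 1 / (1 + exp(−a(θ − b)))
logit = ln(0.6200/0.3800) = 0.4895
θ = b + logit/(a) = 0.28 + 0.4895/2.5400 = 0.4727

0.473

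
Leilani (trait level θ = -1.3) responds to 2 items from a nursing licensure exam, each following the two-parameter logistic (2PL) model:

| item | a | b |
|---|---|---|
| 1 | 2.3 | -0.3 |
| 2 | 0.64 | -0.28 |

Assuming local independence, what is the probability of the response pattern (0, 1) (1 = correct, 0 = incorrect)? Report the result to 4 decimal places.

0.3112

P(θ) = 1 / (1 + exp(−a(θ − b)))
P_1 = 1/(1+e^{2.3000}) = 0.0911
P_2 = 1/(1+e^{0.6528}) = 0.3424
L = (1−P_1) × P_2 = 0.9089 × 0.3424 = 0.31116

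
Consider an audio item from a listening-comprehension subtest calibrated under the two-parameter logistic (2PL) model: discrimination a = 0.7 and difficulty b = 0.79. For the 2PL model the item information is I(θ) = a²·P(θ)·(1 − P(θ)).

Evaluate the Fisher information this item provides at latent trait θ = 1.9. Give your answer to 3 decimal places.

P = 1/(1+e^{-0.7770}) = 0.6850
P(1−P) = 0.6850 × 0.3150 = 0.2158
I = a² × P(1−P) = 0.7² × 0.2158 = 0.10572

0.106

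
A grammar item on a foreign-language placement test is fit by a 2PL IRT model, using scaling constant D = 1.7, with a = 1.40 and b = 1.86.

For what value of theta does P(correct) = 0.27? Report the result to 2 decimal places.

P(theta) = 1 / (1 + exp(−D·a(theta − b)))
logit = ln(0.2700/0.7300) = -0.9946
theta = b + logit/(1.7·a) = 1.86 + (-0.9946)/2.3800 = 1.4421

1.44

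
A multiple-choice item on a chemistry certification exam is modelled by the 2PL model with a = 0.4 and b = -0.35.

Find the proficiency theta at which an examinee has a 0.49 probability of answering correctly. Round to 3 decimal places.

P(theta) = 1 / (1 + exp(−a(theta − b)))
logit = ln(0.4900/0.5100) = -0.0400
theta = b + logit/(a) = -0.35 + (-0.0400)/0.4000 = -0.4500

-0.450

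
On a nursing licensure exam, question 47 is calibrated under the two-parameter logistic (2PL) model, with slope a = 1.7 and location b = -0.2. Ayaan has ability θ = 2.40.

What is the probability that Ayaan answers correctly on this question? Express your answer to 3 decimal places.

0.988

P(θ) = 1 / (1 + exp(−a(θ − b)))
Exponent: 1.7 × (2.40 − (-0.2)) = 4.4200
1/(1 + e^{-4.4200}) = 0.9881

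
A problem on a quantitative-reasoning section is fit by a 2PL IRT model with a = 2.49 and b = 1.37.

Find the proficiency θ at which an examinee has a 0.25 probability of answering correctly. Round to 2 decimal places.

0.93

P(θ) = 1 / (1 + exp(−a(θ − b)))
logit = ln(0.2500/0.7500) = -1.0986
θ = b + logit/(a) = 1.37 + (-1.0986)/2.4900 = 0.9288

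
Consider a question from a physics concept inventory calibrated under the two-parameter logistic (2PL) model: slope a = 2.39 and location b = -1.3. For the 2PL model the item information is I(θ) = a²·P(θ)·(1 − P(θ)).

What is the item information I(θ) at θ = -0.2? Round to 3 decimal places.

0.359

P = 1/(1+e^{-2.6290}) = 0.9327
P(1−P) = 0.9327 × 0.0673 = 0.0628
I = a² × P(1−P) = 2.39² × 0.0628 = 0.35853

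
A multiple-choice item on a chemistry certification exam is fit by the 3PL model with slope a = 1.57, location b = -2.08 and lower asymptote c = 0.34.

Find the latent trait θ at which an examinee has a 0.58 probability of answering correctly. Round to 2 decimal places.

-2.44

P(θ) = c + (1 − c) · 1 / (1 + exp(−a(θ − b)))
Remove guessing floor: (0.58 − 0.34)/(1 − 0.34) = 0.3636
logit = ln(0.3636/0.6364) = -0.5596
θ = b + logit/(a) = -2.08 + (-0.5596)/1.5700 = -2.4364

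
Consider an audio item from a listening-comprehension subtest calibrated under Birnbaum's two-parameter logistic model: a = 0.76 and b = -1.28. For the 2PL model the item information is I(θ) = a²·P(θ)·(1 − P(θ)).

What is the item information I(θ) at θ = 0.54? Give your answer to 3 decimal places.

0.093

P = 1/(1+e^{-1.3832}) = 0.7995
P(1−P) = 0.7995 × 0.2005 = 0.1603
I = a² × P(1−P) = 0.76² × 0.1603 = 0.09259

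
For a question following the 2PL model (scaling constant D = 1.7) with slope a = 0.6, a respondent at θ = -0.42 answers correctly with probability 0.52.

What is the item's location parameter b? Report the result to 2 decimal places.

P(θ) = 1 / (1 + exp(−D·a(θ − b)))
logit(0.52) = ln(0.52/0.48) = 0.0800
b = θ − logit/(1.7·a) = -0.42 − 0.0800/1.0200 = -0.4985

-0.50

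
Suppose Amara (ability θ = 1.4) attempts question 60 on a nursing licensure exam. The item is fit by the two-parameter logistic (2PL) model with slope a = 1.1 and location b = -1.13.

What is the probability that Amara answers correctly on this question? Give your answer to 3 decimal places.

P(θ) = 1 / (1 + exp(−a(θ − b)))
Exponent: 1.1 × (1.4 − (-1.13)) = 2.7830
1/(1 + e^{-2.7830}) = 0.9418

0.942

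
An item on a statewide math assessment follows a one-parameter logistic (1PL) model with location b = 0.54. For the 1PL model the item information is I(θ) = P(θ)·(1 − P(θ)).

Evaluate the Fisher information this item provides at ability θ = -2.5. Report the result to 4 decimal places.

P = 1/(1+e^{3.0400}) = 0.0457
P(1−P) = 0.0457 × 0.9543 = 0.0436
I = P(1−P) = 0.04357

0.0436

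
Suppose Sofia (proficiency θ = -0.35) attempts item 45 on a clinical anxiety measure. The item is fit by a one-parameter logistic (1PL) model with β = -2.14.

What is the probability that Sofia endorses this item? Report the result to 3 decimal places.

0.857

P(θ) = 1 / (1 + exp(−(θ − β)))
Exponent: (-0.35 − (-2.14)) = 1.7900
1/(1 + e^{-1.7900}) = 0.8569
P = 0.8569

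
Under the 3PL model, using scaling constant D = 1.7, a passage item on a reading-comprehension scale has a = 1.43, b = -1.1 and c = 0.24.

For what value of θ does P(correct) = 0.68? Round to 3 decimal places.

P(θ) = c + (1 − c) · 1 / (1 + exp(−D·a(θ − b)))
Remove guessing floor: (0.68 − 0.24)/(1 − 0.24) = 0.5789
logit = ln(0.5789/0.4211) = 0.3185
θ = b + logit/(1.7·a) = -1.1 + 0.3185/2.4310 = -0.9690

-0.969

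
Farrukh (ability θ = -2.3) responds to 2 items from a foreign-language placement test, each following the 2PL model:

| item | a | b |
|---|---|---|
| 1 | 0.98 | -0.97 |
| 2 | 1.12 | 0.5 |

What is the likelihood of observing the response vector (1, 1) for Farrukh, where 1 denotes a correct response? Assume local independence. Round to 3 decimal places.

0.009

P(θ) = 1 / (1 + exp(−a(θ − b)))
P_1 = 1/(1+e^{1.3034}) = 0.2136
P_2 = 1/(1+e^{3.1360}) = 0.0416
L = P_1 × P_2 = 0.2136 × 0.0416 = 0.00890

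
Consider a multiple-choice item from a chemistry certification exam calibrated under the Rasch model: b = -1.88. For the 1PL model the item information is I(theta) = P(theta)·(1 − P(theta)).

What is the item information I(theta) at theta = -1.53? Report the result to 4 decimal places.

P = 1/(1+e^{-0.3500}) = 0.5866
P(1−P) = 0.5866 × 0.4134 = 0.2425
I = P(1−P) = 0.24250

0.2425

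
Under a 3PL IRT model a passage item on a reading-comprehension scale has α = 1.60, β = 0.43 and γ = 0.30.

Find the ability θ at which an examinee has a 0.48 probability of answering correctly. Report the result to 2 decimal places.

P(θ) = γ + (1 − γ) · 1 / (1 + exp(−α(θ − β)))
Remove guessing floor: (0.48 − 0.30)/(1 − 0.30) = 0.2571
logit = ln(0.2571/0.7429) = -1.0609
θ = β + logit/(α) = 0.43 + (-1.0609)/1.6000 = -0.2330

-0.23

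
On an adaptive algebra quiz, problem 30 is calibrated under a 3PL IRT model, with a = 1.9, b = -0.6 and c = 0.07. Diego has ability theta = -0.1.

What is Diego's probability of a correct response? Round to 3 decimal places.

P(theta) = c + (1 − c) · 1 / (1 + exp(−a(theta − b)))
Exponent: 1.9 × (-0.1 − (-0.6)) = 0.9500
1/(1 + e^{-0.9500}) = 0.7211
P = 0.07 + 0.93 × 0.7211 = 0.7406

0.741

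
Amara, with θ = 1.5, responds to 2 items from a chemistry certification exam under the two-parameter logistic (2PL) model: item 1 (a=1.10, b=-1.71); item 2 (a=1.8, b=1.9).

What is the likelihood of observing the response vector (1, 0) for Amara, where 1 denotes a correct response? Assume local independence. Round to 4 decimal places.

P(θ) = 1 / (1 + exp(−a(θ − b)))
P_1 = 1/(1+e^{-3.5310}) = 0.9716
P_2 = 1/(1+e^{0.7200}) = 0.3274
L = P_1 × (1−P_2) = 0.9716 × 0.6726 = 0.65348

0.6535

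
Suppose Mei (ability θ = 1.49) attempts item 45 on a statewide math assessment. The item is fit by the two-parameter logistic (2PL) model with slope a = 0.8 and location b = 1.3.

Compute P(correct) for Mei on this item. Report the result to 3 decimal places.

0.538

P(θ) = 1 / (1 + exp(−a(θ − b)))
Exponent: 0.8 × (1.49 − 1.3) = 0.1520
1/(1 + e^{-0.1520}) = 0.5379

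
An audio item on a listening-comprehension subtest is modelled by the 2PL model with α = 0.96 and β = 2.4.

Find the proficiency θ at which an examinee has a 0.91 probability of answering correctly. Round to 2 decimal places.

4.81

P(θ) = 1 / (1 + exp(−α(θ − β)))
logit = ln(0.9100/0.0900) = 2.3136
θ = β + logit/(α) = 2.4 + 2.3136/0.9600 = 4.8100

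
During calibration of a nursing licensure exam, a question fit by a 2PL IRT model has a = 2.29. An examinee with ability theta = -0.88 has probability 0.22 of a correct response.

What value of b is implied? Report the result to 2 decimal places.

-0.33

P(theta) = 1 / (1 + exp(−a(theta − b)))
logit(0.22) = ln(0.22/0.78) = -1.2657
b = theta − logit/(a) = -0.88 − (-1.2657)/2.2900 = -0.3273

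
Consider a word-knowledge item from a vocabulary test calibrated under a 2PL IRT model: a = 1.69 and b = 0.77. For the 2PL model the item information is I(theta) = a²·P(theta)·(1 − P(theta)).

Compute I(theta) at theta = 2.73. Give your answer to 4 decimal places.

0.0969

P = 1/(1+e^{-3.3124}) = 0.9649
P(1−P) = 0.9649 × 0.0351 = 0.0339
I = a² × P(1−P) = 1.69² × 0.0339 = 0.09686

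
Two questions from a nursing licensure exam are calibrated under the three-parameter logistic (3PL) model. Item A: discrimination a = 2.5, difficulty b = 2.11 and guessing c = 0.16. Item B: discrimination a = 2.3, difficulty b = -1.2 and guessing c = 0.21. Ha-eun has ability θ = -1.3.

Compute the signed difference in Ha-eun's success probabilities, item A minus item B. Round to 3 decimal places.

P(θ) = c + (1 − c) · 1 / (1 + exp(−a(θ − b)))
P_A = 0.1602
P_B = 0.5598
P_A − P_B = -0.3996

-0.400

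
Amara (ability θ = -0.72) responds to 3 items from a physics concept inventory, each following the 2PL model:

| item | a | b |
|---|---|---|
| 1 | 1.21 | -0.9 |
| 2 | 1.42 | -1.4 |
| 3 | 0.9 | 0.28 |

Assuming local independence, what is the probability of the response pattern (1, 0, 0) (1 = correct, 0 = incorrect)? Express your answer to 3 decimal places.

P(θ) = 1 / (1 + exp(−a(θ − b)))
P_1 = 1/(1+e^{-0.2178}) = 0.5542
P_2 = 1/(1+e^{-0.9656}) = 0.7242
P_3 = 1/(1+e^{0.9000}) = 0.2891
L = P_1 × (1−P_2) × (1−P_3) = 0.5542 × 0.2758 × 0.7109 = 0.10866

0.109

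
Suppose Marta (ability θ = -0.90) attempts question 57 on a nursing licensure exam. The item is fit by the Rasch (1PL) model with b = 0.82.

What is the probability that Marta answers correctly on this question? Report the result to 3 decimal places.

P(θ) = 1 / (1 + exp(−(θ − b)))
Exponent: (-0.90 − 0.82) = -1.7200
1/(1 + e^{1.7200}) = 0.1519
P = 0.1519

0.152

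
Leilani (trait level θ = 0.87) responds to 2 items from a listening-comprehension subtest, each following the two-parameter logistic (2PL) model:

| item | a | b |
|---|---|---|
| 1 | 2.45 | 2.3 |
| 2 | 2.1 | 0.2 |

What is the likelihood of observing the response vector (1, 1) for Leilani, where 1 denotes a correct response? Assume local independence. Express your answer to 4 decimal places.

P(θ) = 1 / (1 + exp(−a(θ − b)))
P_1 = 1/(1+e^{3.5035}) = 0.0292
P_2 = 1/(1+e^{-1.4070}) = 0.8033
L = P_1 × P_2 = 0.0292 × 0.8033 = 0.02347

0.0235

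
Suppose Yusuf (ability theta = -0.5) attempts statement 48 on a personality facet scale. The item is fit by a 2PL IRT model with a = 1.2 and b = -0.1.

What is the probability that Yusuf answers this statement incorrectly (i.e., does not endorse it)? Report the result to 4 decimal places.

P(theta) = 1 / (1 + exp(−a(theta − b)))
Exponent: 1.2 × (-0.5 − (-0.1)) = -0.4800
1/(1 + e^{0.4800}) = 0.3823
P(incorrect) = 1 − 0.3823 = 0.6177

0.6177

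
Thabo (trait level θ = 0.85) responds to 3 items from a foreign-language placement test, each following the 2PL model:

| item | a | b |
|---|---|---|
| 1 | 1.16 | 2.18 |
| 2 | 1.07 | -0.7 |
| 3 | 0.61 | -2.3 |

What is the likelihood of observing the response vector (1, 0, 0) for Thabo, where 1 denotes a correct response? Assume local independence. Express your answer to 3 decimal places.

P(θ) = 1 / (1 + exp(−a(θ − b)))
P_1 = 1/(1+e^{1.5428}) = 0.1761
P_2 = 1/(1+e^{-1.6585}) = 0.8400
P_3 = 1/(1+e^{-1.9215}) = 0.8723
L = P_1 × (1−P_2) × (1−P_3) = 0.1761 × 0.1600 × 0.1277 = 0.00360

0.004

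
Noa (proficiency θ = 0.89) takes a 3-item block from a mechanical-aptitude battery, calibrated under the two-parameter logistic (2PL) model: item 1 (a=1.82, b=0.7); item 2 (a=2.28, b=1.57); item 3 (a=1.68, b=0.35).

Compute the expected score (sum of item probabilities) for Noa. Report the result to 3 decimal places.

P(θ) = 1 / (1 + exp(−a(θ − b)))
P_1 = 1/(1+e^{-0.3458}) = 0.5856
P_2 = 1/(1+e^{1.5504}) = 0.1750
P_3 = 1/(1+e^{-0.9072}) = 0.7124
E[score] = 0.5856 + 0.1750 + 0.7124 = 1.4731

1.473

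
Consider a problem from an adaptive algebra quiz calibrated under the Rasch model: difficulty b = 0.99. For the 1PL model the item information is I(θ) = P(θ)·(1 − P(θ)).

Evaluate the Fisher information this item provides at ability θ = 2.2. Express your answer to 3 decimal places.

0.177

P = 1/(1+e^{-1.2100}) = 0.7703
P(1−P) = 0.7703 × 0.2297 = 0.1769
I = P(1−P) = 0.17694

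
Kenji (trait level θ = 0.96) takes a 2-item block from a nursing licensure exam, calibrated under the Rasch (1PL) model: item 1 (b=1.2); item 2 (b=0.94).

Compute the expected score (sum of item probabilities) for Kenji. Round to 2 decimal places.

0.95

P(θ) = 1 / (1 + exp(−(θ − b)))
P_1 = 1/(1+e^{0.2400}) = 0.4403
P_2 = 1/(1+e^{-0.0200}) = 0.5050
E[score] = 0.4403 + 0.5050 = 0.9453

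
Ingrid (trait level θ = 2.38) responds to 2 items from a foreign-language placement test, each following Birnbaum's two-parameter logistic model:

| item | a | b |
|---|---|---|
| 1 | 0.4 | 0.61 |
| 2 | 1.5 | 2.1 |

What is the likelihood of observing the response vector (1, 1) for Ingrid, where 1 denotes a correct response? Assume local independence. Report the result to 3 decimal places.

P(θ) = 1 / (1 + exp(−a(θ − b)))
P_1 = 1/(1+e^{-0.7080}) = 0.6700
P_2 = 1/(1+e^{-0.4200}) = 0.6035
L = P_1 × P_2 = 0.6700 × 0.6035 = 0.40431

0.404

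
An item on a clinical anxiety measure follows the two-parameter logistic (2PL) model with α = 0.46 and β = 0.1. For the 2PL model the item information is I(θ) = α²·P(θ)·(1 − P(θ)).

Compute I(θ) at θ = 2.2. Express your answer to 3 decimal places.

0.042

P = 1/(1+e^{-0.9660}) = 0.7243
P(1−P) = 0.7243 × 0.2757 = 0.1997
I = α² × P(1−P) = 0.46² × 0.1997 = 0.04225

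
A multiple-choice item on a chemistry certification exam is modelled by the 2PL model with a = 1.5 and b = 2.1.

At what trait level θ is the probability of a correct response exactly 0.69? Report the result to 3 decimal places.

P(θ) = 1 / (1 + exp(−a(θ − b)))
logit = ln(0.6900/0.3100) = 0.8001
θ = b + logit/(a) = 2.1 + 0.8001/1.5000 = 2.6334

2.633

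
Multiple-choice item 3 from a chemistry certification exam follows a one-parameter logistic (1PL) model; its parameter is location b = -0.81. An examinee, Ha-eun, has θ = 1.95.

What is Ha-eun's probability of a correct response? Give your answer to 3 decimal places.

0.940

P(θ) = 1 / (1 + exp(−(θ − b)))
Exponent: (1.95 − (-0.81)) = 2.7600
1/(1 + e^{-2.7600}) = 0.9405
P = 0.9405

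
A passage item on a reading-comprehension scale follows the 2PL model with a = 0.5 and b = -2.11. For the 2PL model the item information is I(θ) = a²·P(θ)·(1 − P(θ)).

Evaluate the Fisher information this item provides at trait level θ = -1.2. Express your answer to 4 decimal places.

0.0594

P = 1/(1+e^{-0.4550}) = 0.6118
P(1−P) = 0.6118 × 0.3882 = 0.2375
I = a² × P(1−P) = 0.5² × 0.2375 = 0.05937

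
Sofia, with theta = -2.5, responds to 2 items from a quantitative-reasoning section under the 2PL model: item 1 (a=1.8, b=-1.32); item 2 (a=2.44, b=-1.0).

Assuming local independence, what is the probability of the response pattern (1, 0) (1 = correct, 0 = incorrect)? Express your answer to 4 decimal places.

P(theta) = 1 / (1 + exp(−a(theta − b)))
P_1 = 1/(1+e^{2.1240}) = 0.1068
P_2 = 1/(1+e^{3.6600}) = 0.0251
L = P_1 × (1−P_2) = 0.1068 × 0.9749 = 0.10411

0.1041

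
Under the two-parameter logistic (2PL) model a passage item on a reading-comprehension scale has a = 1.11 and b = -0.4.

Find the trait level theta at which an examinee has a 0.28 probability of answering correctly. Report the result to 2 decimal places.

P(theta) = 1 / (1 + exp(−a(theta − b)))
logit = ln(0.2800/0.7200) = -0.9445
theta = b + logit/(a) = -0.4 + (-0.9445)/1.1100 = -1.2509

-1.25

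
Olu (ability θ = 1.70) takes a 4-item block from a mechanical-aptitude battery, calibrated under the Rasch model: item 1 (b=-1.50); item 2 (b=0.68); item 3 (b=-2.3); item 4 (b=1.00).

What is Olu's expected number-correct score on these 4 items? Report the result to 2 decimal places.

P(θ) = 1 / (1 + exp(−(θ − b)))
P_1 = 1/(1+e^{-3.2000}) = 0.9608
P_2 = 1/(1+e^{-1.0200}) = 0.7350
P_3 = 1/(1+e^{-4.0000}) = 0.9820
P_4 = 1/(1+e^{-0.7000}) = 0.6682
E[score] = 0.9608 + 0.7350 + 0.9820 + 0.6682 = 3.3460

3.35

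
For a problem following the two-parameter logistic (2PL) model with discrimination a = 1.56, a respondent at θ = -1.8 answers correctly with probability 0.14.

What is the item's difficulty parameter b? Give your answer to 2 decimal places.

P(θ) = 1 / (1 + exp(−a(θ − b)))
logit(0.14) = ln(0.14/0.86) = -1.8153
b = θ − logit/(a) = -1.8 − (-1.8153)/1.5600 = -0.6364

-0.64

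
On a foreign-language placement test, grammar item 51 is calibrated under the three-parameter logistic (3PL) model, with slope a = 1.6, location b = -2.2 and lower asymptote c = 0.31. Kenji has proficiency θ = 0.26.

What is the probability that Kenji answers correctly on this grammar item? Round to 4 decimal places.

0.9868

P(θ) = c + (1 − c) · 1 / (1 + exp(−a(θ − b)))
Exponent: 1.6 × (0.26 − (-2.2)) = 3.9360
1/(1 + e^{-3.9360}) = 0.9808
P = 0.31 + 0.69 × 0.9808 = 0.9868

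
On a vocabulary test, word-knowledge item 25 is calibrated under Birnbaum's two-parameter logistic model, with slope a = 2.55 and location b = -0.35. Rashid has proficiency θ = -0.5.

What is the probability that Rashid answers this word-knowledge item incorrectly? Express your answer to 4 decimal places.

P(θ) = 1 / (1 + exp(−a(θ − b)))
Exponent: 2.55 × (-0.5 − (-0.35)) = -0.3825
1/(1 + e^{0.3825}) = 0.4055
P(incorrect) = 1 − 0.4055 = 0.5945

0.5945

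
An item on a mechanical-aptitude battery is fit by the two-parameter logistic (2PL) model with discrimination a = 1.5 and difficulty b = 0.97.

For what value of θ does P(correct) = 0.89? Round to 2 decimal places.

2.36

P(θ) = 1 / (1 + exp(−a(θ − b)))
logit = ln(0.8900/0.1100) = 2.0907
θ = b + logit/(a) = 0.97 + 2.0907/1.5000 = 2.3638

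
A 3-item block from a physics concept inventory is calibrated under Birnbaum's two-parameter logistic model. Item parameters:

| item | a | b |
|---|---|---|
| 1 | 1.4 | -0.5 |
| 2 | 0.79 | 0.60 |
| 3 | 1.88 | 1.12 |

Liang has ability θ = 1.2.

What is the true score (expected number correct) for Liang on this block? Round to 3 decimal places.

P(θ) = 1 / (1 + exp(−a(θ − b)))
P_1 = 1/(1+e^{-2.3800}) = 0.9153
P_2 = 1/(1+e^{-0.4740}) = 0.6163
P_3 = 1/(1+e^{-0.1504}) = 0.5375
E[score] = 0.9153 + 0.6163 + 0.5375 = 2.0691

2.069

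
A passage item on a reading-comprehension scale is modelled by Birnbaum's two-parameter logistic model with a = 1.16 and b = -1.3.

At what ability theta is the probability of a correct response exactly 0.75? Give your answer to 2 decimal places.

-0.35

P(theta) = 1 / (1 + exp(−a(theta − b)))
logit = ln(0.7500/0.2500) = 1.0986
theta = b + logit/(a) = -1.3 + 1.0986/1.1600 = -0.3529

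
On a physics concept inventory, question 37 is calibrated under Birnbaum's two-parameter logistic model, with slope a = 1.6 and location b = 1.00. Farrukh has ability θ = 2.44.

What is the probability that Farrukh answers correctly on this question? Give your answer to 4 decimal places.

P(θ) = 1 / (1 + exp(−a(θ − b)))
Exponent: 1.6 × (2.44 − 1.00) = 2.3040
1/(1 + e^{-2.3040}) = 0.9092

0.9092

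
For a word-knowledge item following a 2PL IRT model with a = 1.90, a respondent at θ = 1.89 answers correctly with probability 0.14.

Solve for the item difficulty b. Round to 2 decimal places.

2.85

P(θ) = 1 / (1 + exp(−a(θ − b)))
logit(0.14) = ln(0.14/0.86) = -1.8153
b = θ − logit/(a) = 1.89 − (-1.8153)/1.9000 = 2.8454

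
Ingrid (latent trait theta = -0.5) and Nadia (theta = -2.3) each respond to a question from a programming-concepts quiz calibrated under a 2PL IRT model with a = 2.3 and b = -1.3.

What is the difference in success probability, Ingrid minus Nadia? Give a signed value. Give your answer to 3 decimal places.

0.772

P(theta) = 1 / (1 + exp(−a(theta − b)))
P(Ingrid) = 0.8629  [exponent 1.8400]
P(Nadia) = 0.0911  [exponent -2.3000]
Difference = 0.8629 − 0.0911 = 0.7718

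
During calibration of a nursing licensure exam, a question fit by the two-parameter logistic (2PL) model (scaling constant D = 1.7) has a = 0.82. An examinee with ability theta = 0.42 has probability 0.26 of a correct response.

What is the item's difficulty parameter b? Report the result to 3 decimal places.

P(theta) = 1 / (1 + exp(−D·a(theta − b)))
logit(0.26) = ln(0.26/0.74) = -1.0460
b = theta − logit/(1.7·a) = 0.42 − (-1.0460)/1.3940 = 1.1703

1.170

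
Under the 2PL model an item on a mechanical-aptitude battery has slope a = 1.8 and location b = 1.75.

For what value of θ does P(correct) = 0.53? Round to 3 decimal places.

P(θ) = 1 / (1 + exp(−a(θ − b)))
logit = ln(0.5300/0.4700) = 0.1201
θ = b + logit/(a) = 1.75 + 0.1201/1.8000 = 1.8167

1.817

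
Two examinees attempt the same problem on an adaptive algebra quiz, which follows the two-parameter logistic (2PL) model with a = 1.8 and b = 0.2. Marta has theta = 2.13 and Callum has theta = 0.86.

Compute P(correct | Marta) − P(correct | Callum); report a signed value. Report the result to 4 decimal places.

P(theta) = 1 / (1 + exp(−a(theta − b)))
P(Marta) = 0.9699  [exponent 3.4740]
P(Callum) = 0.7664  [exponent 1.1880]
Difference = 0.9699 − 0.7664 = 0.2036

0.2036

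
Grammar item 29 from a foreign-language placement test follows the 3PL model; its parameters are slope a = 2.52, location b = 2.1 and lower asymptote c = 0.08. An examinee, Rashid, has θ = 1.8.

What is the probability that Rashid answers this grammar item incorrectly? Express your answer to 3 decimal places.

P(θ) = c + (1 − c) · 1 / (1 + exp(−a(θ − b)))
Exponent: 2.52 × (1.8 − 2.1) = -0.7560
1/(1 + e^{0.7560}) = 0.3195
P = 0.08 + 0.92 × 0.3195 = 0.3740
P(incorrect) = 1 − 0.3740 = 0.6260

0.626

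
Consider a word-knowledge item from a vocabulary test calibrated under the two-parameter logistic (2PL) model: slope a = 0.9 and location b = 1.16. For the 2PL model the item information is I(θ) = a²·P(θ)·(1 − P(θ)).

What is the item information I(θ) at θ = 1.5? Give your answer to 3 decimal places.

P = 1/(1+e^{-0.3060}) = 0.5759
P(1−P) = 0.5759 × 0.4241 = 0.2442
I = a² × P(1−P) = 0.9² × 0.2442 = 0.19783

0.198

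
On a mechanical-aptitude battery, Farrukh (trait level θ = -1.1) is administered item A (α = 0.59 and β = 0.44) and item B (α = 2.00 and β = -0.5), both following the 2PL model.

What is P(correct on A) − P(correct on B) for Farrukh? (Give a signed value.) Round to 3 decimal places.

P(θ) = 1 / (1 + exp(−α(θ − β)))
P_A = 0.2873
P_B = 0.2315
P_A − P_B = 0.0558

0.056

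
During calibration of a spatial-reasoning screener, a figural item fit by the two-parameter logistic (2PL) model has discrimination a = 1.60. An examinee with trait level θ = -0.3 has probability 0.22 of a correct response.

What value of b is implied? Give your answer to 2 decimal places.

0.49

P(θ) = 1 / (1 + exp(−a(θ − b)))
logit(0.22) = ln(0.22/0.78) = -1.2657
b = θ − logit/(a) = -0.3 − (-1.2657)/1.6000 = 0.4910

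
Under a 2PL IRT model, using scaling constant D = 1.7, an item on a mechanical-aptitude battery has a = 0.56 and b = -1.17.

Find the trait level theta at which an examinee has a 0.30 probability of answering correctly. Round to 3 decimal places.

-2.060

P(theta) = 1 / (1 + exp(−D·a(theta − b)))
logit = ln(0.3000/0.7000) = -0.8473
theta = b + logit/(1.7·a) = -1.17 + (-0.8473)/0.9520 = -2.0600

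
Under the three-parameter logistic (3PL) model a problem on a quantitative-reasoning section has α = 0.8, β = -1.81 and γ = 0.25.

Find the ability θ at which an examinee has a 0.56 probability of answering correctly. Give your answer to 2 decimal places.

P(θ) = γ + (1 − γ) · 1 / (1 + exp(−α(θ − β)))
Remove guessing floor: (0.56 − 0.25)/(1 − 0.25) = 0.4133
logit = ln(0.4133/0.5867) = -0.3502
θ = β + logit/(α) = -1.81 + (-0.3502)/0.8000 = -2.2478

-2.25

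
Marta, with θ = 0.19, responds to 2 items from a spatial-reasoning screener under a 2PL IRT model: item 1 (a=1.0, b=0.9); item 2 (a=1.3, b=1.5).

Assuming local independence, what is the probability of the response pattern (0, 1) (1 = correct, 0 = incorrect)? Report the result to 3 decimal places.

0.103

P(θ) = 1 / (1 + exp(−a(θ − b)))
P_1 = 1/(1+e^{0.7100}) = 0.3296
P_2 = 1/(1+e^{1.7030}) = 0.1541
L = (1−P_1) × P_2 = 0.6704 × 0.1541 = 0.10329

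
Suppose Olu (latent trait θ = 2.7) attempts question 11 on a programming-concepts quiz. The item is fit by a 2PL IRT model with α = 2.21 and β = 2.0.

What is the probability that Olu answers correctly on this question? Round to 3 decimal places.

P(θ) = 1 / (1 + exp(−α(θ − β)))
Exponent: 2.21 × (2.7 − 2.0) = 1.5470
1/(1 + e^{-1.5470}) = 0.8245

0.824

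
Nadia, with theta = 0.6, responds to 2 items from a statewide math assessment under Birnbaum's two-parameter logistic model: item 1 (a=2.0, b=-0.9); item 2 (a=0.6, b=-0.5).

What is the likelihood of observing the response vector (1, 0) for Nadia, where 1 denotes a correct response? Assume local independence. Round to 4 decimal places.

0.3246

P(theta) = 1 / (1 + exp(−a(theta − b)))
P_1 = 1/(1+e^{-3.0000}) = 0.9526
P_2 = 1/(1+e^{-0.6600}) = 0.6593
L = P_1 × (1−P_2) = 0.9526 × 0.3407 = 0.32458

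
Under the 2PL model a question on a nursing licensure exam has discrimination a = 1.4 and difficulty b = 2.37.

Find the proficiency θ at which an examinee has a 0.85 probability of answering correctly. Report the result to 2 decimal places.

3.61

P(θ) = 1 / (1 + exp(−a(θ − b)))
logit = ln(0.8500/0.1500) = 1.7346
θ = b + logit/(a) = 2.37 + 1.7346/1.4000 = 3.6090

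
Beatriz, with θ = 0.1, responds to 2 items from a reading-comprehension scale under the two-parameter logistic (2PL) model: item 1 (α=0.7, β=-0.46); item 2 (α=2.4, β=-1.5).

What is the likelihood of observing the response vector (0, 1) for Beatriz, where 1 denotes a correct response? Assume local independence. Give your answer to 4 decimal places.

0.3948

P(θ) = 1 / (1 + exp(−α(θ − β)))
P_1 = 1/(1+e^{-0.3920}) = 0.5968
P_2 = 1/(1+e^{-3.8400}) = 0.9790
L = (1−P_1) × P_2 = 0.4032 × 0.9790 = 0.39475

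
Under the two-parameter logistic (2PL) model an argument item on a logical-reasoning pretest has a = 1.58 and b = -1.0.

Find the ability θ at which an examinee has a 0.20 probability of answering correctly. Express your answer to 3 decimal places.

-1.877

P(θ) = 1 / (1 + exp(−a(θ − b)))
logit = ln(0.2000/0.8000) = -1.3863
θ = b + logit/(a) = -1.0 + (-1.3863)/1.5800 = -1.8774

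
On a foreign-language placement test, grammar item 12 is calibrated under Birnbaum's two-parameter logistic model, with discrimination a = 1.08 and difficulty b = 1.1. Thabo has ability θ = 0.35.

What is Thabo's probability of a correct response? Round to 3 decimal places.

0.308

P(θ) = 1 / (1 + exp(−a(θ − b)))
Exponent: 1.08 × (0.35 − 1.1) = -0.8100
1/(1 + e^{0.8100}) = 0.3079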